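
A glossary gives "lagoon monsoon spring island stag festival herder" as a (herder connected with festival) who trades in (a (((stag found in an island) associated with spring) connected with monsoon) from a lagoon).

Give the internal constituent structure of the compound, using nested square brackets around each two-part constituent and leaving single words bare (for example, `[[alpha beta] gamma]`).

Overall it is a kind of herder (specifically "festival herder"); the modifier is "lagoon monsoon spring island stag".
Inside "lagoon monsoon spring island stag": head "stag" (specifically "monsoon spring island stag"), modifier "lagoon".
Inside "monsoon spring island stag": head "stag" (specifically "spring island stag"), modifier "monsoon".
Inside "spring island stag": head "stag" (specifically "island stag"), modifier "spring".
Inside "island stag": head "stag", modifier "island".
Inside "festival herder": head "herder", modifier "festival".
So the structure is [[lagoon [monsoon [spring [island stag]]]] [festival herder]].

[[lagoon [monsoon [spring [island stag]]]] [festival herder]]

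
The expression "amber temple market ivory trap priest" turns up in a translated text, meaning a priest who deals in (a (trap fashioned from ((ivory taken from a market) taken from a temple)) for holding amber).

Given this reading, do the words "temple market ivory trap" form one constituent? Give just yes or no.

yes

The paraphrase groups the words so that "temple market ivory trap" is one unit: it corresponds to a single parenthesized sub-phrase.
The full structure is [[amber [[temple [market ivory]] trap]] priest], in which [temple market ivory trap] is a constituent.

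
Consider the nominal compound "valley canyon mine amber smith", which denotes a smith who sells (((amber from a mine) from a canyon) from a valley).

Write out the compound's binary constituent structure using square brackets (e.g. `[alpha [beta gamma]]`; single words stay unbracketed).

Whole compound: head "smith", modifier "valley canyon mine amber".
"valley canyon mine amber" → head "amber" (specifically "canyon mine amber"), modifier "valley".
"canyon mine amber" → head "amber" (specifically "mine amber"), modifier "canyon".
"mine amber" → head "amber", modifier "mine".
So the structure is [[valley [canyon [mine amber]]] smith].

[[valley [canyon [mine amber]]] smith]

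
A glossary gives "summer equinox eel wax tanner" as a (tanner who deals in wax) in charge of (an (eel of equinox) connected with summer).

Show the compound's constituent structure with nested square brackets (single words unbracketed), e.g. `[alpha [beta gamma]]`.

[[summer [equinox eel]] [wax tanner]]

Overall it is a kind of tanner (specifically "wax tanner"); the modifier is "summer equinox eel".
Inside "summer equinox eel": head "eel" (specifically "equinox eel"), modifier "summer".
Inside "equinox eel": head "eel", modifier "equinox".
Inside "wax tanner": head "tanner", modifier "wax".
Putting it together: [[summer [equinox eel]] [wax tanner]].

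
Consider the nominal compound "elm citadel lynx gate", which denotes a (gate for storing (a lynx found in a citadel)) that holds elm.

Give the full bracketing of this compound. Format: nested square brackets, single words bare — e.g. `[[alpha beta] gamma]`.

Overall it is a kind of gate (specifically "citadel lynx gate"); the modifier is "elm".
Within "citadel lynx gate", the head is "gate" and the modifier is "citadel lynx".
Within "citadel lynx", the head is "lynx" and the modifier is "citadel".
Assembled: [elm [[citadel lynx] gate]].

[elm [[citadel lynx] gate]]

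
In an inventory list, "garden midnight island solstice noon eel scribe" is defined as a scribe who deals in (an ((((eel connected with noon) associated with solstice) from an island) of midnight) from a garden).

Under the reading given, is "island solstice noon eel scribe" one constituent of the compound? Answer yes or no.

no

The top-level split is [garden midnight island solstice noon eel] [scribe]; the full structure is [[garden [midnight [island [solstice [noon eel]]]]] scribe].
"island solstice noon eel scribe" straddles a constituent boundary, so it is not a single unit.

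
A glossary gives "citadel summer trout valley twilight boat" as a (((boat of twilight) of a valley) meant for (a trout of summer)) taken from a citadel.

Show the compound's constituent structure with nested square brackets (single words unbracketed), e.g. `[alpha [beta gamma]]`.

The outermost head in the paraphrase is "boat" (specifically "summer trout valley twilight boat"), modified by "citadel".
"summer trout valley twilight boat" → head "boat" (specifically "valley twilight boat"), modifier "summer trout".
"summer trout" → head "trout", modifier "summer".
"valley twilight boat" → head "boat" (specifically "twilight boat"), modifier "valley".
"twilight boat" → head "boat", modifier "twilight".
So the structure is [citadel [[summer trout] [valley [twilight boat]]]].

[citadel [[summer trout] [valley [twilight boat]]]]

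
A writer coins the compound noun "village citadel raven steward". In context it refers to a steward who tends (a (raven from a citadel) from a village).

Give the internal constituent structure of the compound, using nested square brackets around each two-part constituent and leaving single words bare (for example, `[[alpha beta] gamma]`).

[[village [citadel raven]] steward]

Overall it is a kind of steward; the modifier is "village citadel raven".
Within "village citadel raven", the head is "raven" (specifically "citadel raven") and the modifier is "village".
Within "citadel raven", the head is "raven" and the modifier is "citadel".
So the structure is [[village [citadel raven]] steward].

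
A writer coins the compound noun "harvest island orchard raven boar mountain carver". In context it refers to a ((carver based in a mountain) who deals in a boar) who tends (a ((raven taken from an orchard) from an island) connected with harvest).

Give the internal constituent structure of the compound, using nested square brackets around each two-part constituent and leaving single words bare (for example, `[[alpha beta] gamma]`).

Overall it is a kind of carver (specifically "boar mountain carver"); the modifier is "harvest island orchard raven".
Within "harvest island orchard raven", the head is "raven" (specifically "island orchard raven") and the modifier is "harvest".
Within "island orchard raven", the head is "raven" (specifically "orchard raven") and the modifier is "island".
Within "orchard raven", the head is "raven" and the modifier is "orchard".
Within "boar mountain carver", the head is "carver" (specifically "mountain carver") and the modifier is "boar".
Within "mountain carver", the head is "carver" and the modifier is "mountain".
Assembled: [[harvest [island [orchard raven]]] [boar [mountain carver]]].

[[harvest [island [orchard raven]]] [boar [mountain carver]]]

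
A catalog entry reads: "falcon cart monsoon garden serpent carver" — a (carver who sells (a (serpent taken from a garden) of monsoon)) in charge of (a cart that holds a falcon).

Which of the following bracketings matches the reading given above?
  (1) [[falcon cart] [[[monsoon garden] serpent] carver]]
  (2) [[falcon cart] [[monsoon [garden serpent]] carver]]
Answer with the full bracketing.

[[falcon cart] [[monsoon [garden serpent]] carver]]

The paraphrase's head is the "carver" part ("monsoon garden serpent carver"); its modifier is "falcon cart".
That top-level split, carried through the inner groups, gives [[falcon cart] [[monsoon [garden serpent]] carver]].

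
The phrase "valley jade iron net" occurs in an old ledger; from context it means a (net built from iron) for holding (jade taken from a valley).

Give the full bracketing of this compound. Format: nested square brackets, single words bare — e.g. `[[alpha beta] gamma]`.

The outermost head in the paraphrase is "net" (specifically "iron net"), modified by "valley jade".
Inside "valley jade": head "jade", modifier "valley".
Inside "iron net": head "net", modifier "iron".
Putting it together: [[valley jade] [iron net]].

[[valley jade] [iron net]]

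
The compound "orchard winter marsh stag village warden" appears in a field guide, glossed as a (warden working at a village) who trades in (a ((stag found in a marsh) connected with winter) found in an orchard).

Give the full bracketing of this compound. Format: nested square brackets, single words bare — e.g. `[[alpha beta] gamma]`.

Whole compound: head "warden" (specifically "village warden"), modifier "orchard winter marsh stag".
Within "orchard winter marsh stag", the head is "stag" (specifically "winter marsh stag") and the modifier is "orchard".
Within "winter marsh stag", the head is "stag" (specifically "marsh stag") and the modifier is "winter".
Within "marsh stag", the head is "stag" and the modifier is "marsh".
Within "village warden", the head is "warden" and the modifier is "village".
Assembled: [[orchard [winter [marsh stag]]] [village warden]].

[[orchard [winter [marsh stag]]] [village warden]]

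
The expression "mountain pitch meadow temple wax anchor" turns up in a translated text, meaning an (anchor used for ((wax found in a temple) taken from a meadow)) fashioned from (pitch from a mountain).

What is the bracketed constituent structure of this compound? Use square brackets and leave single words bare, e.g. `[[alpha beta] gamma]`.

[[mountain pitch] [[meadow [temple wax]] anchor]]

Whole compound: head "anchor" (specifically "meadow temple wax anchor"), modifier "mountain pitch".
Inside "mountain pitch": head "pitch", modifier "mountain".
Inside "meadow temple wax anchor": head "anchor", modifier "meadow temple wax".
Inside "meadow temple wax": head "wax" (specifically "temple wax"), modifier "meadow".
Inside "temple wax": head "wax", modifier "temple".
So the structure is [[mountain pitch] [[meadow [temple wax]] anchor]].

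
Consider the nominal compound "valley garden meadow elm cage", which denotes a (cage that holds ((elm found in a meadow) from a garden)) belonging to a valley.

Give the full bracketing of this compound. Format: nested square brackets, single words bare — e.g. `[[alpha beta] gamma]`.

At the top level: head "cage" (specifically "garden meadow elm cage"); modifier "valley".
Inside "garden meadow elm cage": head "cage", modifier "garden meadow elm".
Inside "garden meadow elm": head "elm" (specifically "meadow elm"), modifier "garden".
Inside "meadow elm": head "elm", modifier "meadow".
Assembled: [valley [[garden [meadow elm]] cage]].

[valley [[garden [meadow elm]] cage]]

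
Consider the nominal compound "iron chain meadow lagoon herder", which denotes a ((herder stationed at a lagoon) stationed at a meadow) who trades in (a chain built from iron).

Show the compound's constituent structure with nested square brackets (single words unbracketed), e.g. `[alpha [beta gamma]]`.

Overall it is a kind of herder (specifically "meadow lagoon herder"); the modifier is "iron chain".
Within "iron chain", the head is "chain" and the modifier is "iron".
Within "meadow lagoon herder", the head is "herder" (specifically "lagoon herder") and the modifier is "meadow".
Within "lagoon herder", the head is "herder" and the modifier is "lagoon".
Putting it together: [[iron chain] [meadow [lagoon herder]]].

[[iron chain] [meadow [lagoon herder]]]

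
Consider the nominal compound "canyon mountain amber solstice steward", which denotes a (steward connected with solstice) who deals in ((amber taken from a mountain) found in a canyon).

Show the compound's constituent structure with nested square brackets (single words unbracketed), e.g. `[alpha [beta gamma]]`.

[[canyon [mountain amber]] [solstice steward]]

The outermost head in the paraphrase is "steward" (specifically "solstice steward"), modified by "canyon mountain amber".
"canyon mountain amber" → head "amber" (specifically "mountain amber"), modifier "canyon".
"mountain amber" → head "amber", modifier "mountain".
"solstice steward" → head "steward", modifier "solstice".
Assembled: [[canyon [mountain amber]] [solstice steward]].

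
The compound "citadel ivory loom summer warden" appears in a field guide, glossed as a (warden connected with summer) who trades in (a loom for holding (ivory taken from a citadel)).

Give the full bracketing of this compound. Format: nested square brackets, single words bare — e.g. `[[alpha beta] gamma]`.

Whole compound: head "warden" (specifically "summer warden"), modifier "citadel ivory loom".
Within "citadel ivory loom", the head is "loom" and the modifier is "citadel ivory".
Within "citadel ivory", the head is "ivory" and the modifier is "citadel".
Within "summer warden", the head is "warden" and the modifier is "summer".
Assembled: [[[citadel ivory] loom] [summer warden]].

[[[citadel ivory] loom] [summer warden]]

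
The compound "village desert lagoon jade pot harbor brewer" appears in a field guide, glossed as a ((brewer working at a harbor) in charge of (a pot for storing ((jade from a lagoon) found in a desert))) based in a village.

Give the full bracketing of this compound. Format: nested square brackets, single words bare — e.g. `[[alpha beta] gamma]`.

[village [[[desert [lagoon jade]] pot] [harbor brewer]]]

The outermost head in the paraphrase is "brewer" (specifically "desert lagoon jade pot harbor brewer"), modified by "village".
Inside "desert lagoon jade pot harbor brewer": head "brewer" (specifically "harbor brewer"), modifier "desert lagoon jade pot".
Inside "desert lagoon jade pot": head "pot", modifier "desert lagoon jade".
Inside "desert lagoon jade": head "jade" (specifically "lagoon jade"), modifier "desert".
Inside "lagoon jade": head "jade", modifier "lagoon".
Inside "harbor brewer": head "brewer", modifier "harbor".
Assembled: [village [[[desert [lagoon jade]] pot] [harbor brewer]]].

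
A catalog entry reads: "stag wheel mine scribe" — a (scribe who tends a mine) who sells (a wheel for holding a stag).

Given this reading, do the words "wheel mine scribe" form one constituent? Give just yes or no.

The top-level split is [stag wheel] [mine scribe]; the full structure is [[stag wheel] [mine scribe]].
"wheel mine scribe" straddles a constituent boundary, so it is not a single unit.

no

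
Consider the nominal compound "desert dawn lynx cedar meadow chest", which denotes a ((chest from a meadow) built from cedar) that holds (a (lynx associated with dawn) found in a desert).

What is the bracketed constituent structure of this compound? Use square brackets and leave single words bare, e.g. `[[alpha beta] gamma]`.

[[desert [dawn lynx]] [cedar [meadow chest]]]

Overall it is a kind of chest (specifically "cedar meadow chest"); the modifier is "desert dawn lynx".
"desert dawn lynx" → head "lynx" (specifically "dawn lynx"), modifier "desert".
"dawn lynx" → head "lynx", modifier "dawn".
"cedar meadow chest" → head "chest" (specifically "meadow chest"), modifier "cedar".
"meadow chest" → head "chest", modifier "meadow".
Putting it together: [[desert [dawn lynx]] [cedar [meadow chest]]].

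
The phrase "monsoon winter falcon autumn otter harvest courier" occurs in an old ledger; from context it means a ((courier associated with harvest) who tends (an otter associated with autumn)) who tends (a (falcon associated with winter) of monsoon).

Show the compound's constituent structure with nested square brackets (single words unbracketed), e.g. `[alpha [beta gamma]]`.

Overall it is a kind of courier (specifically "autumn otter harvest courier"); the modifier is "monsoon winter falcon".
Within "monsoon winter falcon", the head is "falcon" (specifically "winter falcon") and the modifier is "monsoon".
Within "winter falcon", the head is "falcon" and the modifier is "winter".
Within "autumn otter harvest courier", the head is "courier" (specifically "harvest courier") and the modifier is "autumn otter".
Within "autumn otter", the head is "otter" and the modifier is "autumn".
Within "harvest courier", the head is "courier" and the modifier is "harvest".
So the structure is [[monsoon [winter falcon]] [[autumn otter] [harvest courier]]].

[[monsoon [winter falcon]] [[autumn otter] [harvest courier]]]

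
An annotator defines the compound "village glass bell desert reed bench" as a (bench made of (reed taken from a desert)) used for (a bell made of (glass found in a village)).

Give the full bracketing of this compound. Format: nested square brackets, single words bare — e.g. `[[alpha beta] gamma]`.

[[[village glass] bell] [[desert reed] bench]]

The outermost head in the paraphrase is "bench" (specifically "desert reed bench"), modified by "village glass bell".
Within "village glass bell", the head is "bell" and the modifier is "village glass".
Within "village glass", the head is "glass" and the modifier is "village".
Within "desert reed bench", the head is "bench" and the modifier is "desert reed".
Within "desert reed", the head is "reed" and the modifier is "desert".
Assembled: [[[village glass] bell] [[desert reed] bench]].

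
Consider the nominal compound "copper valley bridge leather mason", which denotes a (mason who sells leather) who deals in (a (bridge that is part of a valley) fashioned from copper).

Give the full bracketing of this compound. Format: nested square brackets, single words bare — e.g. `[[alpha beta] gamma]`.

Whole compound: head "mason" (specifically "leather mason"), modifier "copper valley bridge".
"copper valley bridge" → head "bridge" (specifically "valley bridge"), modifier "copper".
"valley bridge" → head "bridge", modifier "valley".
"leather mason" → head "mason", modifier "leather".
So the structure is [[copper [valley bridge]] [leather mason]].

[[copper [valley bridge]] [leather mason]]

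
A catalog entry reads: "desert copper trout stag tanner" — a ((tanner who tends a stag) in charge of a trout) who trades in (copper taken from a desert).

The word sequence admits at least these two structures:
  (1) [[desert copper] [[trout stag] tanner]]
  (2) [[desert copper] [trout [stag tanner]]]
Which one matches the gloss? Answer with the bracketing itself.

[[desert copper] [trout [stag tanner]]]

The paraphrase's head is the "tanner" part ("trout stag tanner"); its modifier is "desert copper".
That top-level split, carried through the inner groups, gives [[desert copper] [trout [stag tanner]]].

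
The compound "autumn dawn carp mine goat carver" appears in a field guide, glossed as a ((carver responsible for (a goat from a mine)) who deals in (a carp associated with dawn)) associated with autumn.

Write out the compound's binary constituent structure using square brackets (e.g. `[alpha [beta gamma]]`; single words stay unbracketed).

[autumn [[dawn carp] [[mine goat] carver]]]

At the top level: head "carver" (specifically "dawn carp mine goat carver"); modifier "autumn".
Inside "dawn carp mine goat carver": head "carver" (specifically "mine goat carver"), modifier "dawn carp".
Inside "dawn carp": head "carp", modifier "dawn".
Inside "mine goat carver": head "carver", modifier "mine goat".
Inside "mine goat": head "goat", modifier "mine".
So the structure is [autumn [[dawn carp] [[mine goat] carver]]].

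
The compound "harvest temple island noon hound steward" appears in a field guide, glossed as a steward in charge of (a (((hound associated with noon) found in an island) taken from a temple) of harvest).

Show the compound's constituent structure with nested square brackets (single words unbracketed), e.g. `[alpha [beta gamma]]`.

The outermost head in the paraphrase is "steward", modified by "harvest temple island noon hound".
Inside "harvest temple island noon hound": head "hound" (specifically "temple island noon hound"), modifier "harvest".
Inside "temple island noon hound": head "hound" (specifically "island noon hound"), modifier "temple".
Inside "island noon hound": head "hound" (specifically "noon hound"), modifier "island".
Inside "noon hound": head "hound", modifier "noon".
Putting it together: [[harvest [temple [island [noon hound]]]] steward].

[[harvest [temple [island [noon hound]]]] steward]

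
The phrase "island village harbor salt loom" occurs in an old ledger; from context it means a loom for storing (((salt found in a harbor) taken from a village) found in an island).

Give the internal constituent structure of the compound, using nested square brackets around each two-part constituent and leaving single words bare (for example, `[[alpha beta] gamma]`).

[[island [village [harbor salt]]] loom]

The outermost head in the paraphrase is "loom", modified by "island village harbor salt".
"island village harbor salt" → head "salt" (specifically "village harbor salt"), modifier "island".
"village harbor salt" → head "salt" (specifically "harbor salt"), modifier "village".
"harbor salt" → head "salt", modifier "harbor".
So the structure is [[island [village [harbor salt]]] loom].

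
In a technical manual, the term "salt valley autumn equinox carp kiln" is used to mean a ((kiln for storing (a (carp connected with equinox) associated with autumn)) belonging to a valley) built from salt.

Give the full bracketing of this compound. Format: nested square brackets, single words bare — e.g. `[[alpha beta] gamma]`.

Overall it is a kind of kiln (specifically "valley autumn equinox carp kiln"); the modifier is "salt".
"valley autumn equinox carp kiln" → head "kiln" (specifically "autumn equinox carp kiln"), modifier "valley".
"autumn equinox carp kiln" → head "kiln", modifier "autumn equinox carp".
"autumn equinox carp" → head "carp" (specifically "equinox carp"), modifier "autumn".
"equinox carp" → head "carp", modifier "equinox".
Putting it together: [salt [valley [[autumn [equinox carp]] kiln]]].

[salt [valley [[autumn [equinox carp]] kiln]]]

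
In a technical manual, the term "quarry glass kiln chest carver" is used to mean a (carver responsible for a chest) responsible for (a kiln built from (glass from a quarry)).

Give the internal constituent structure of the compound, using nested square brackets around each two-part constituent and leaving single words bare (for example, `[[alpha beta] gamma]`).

[[[quarry glass] kiln] [chest carver]]

At the top level: head "carver" (specifically "chest carver"); modifier "quarry glass kiln".
Within "quarry glass kiln", the head is "kiln" and the modifier is "quarry glass".
Within "quarry glass", the head is "glass" and the modifier is "quarry".
Within "chest carver", the head is "carver" and the modifier is "chest".
Assembled: [[[quarry glass] kiln] [chest carver]].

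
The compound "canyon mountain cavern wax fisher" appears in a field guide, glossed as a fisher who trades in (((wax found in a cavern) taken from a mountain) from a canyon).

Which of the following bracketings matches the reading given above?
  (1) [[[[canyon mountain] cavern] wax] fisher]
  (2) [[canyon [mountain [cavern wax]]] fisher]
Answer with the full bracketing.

The paraphrase's head is the "fisher" part ("fisher"); its modifier is "canyon mountain cavern wax".
That top-level split, carried through the inner groups, gives [[canyon [mountain [cavern wax]]] fisher].

[[canyon [mountain [cavern wax]]] fisher]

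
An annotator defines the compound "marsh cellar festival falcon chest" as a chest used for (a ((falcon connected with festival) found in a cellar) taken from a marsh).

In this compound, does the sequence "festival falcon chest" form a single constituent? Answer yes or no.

no

The top-level split is [marsh cellar festival falcon] [chest]; the full structure is [[marsh [cellar [festival falcon]]] chest].
"festival falcon chest" straddles a constituent boundary, so it is not a single unit.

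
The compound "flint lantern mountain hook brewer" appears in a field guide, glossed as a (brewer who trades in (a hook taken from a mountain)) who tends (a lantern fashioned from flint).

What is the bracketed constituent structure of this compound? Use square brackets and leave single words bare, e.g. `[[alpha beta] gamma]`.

[[flint lantern] [[mountain hook] brewer]]

Overall it is a kind of brewer (specifically "mountain hook brewer"); the modifier is "flint lantern".
Within "flint lantern", the head is "lantern" and the modifier is "flint".
Within "mountain hook brewer", the head is "brewer" and the modifier is "mountain hook".
Within "mountain hook", the head is "hook" and the modifier is "mountain".
So the structure is [[flint lantern] [[mountain hook] brewer]].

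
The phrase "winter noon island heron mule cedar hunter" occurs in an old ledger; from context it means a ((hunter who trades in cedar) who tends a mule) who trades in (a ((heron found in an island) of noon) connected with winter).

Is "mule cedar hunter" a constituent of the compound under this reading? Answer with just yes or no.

yes

The paraphrase groups the words so that "mule cedar hunter" is one unit: it corresponds to a single parenthesized sub-phrase.
The full structure is [[winter [noon [island heron]]] [mule [cedar hunter]]], in which [mule cedar hunter] is a constituent.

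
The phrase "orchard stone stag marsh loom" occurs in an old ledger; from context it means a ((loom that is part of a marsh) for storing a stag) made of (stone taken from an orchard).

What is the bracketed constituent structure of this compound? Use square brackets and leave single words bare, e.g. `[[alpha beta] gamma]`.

[[orchard stone] [stag [marsh loom]]]

Whole compound: head "loom" (specifically "stag marsh loom"), modifier "orchard stone".
"orchard stone" → head "stone", modifier "orchard".
"stag marsh loom" → head "loom" (specifically "marsh loom"), modifier "stag".
"marsh loom" → head "loom", modifier "marsh".
So the structure is [[orchard stone] [stag [marsh loom]]].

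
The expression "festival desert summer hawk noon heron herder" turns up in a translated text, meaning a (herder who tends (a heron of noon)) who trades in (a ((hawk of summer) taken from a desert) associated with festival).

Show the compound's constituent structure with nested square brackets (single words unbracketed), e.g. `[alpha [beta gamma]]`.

Whole compound: head "herder" (specifically "noon heron herder"), modifier "festival desert summer hawk".
Within "festival desert summer hawk", the head is "hawk" (specifically "desert summer hawk") and the modifier is "festival".
Within "desert summer hawk", the head is "hawk" (specifically "summer hawk") and the modifier is "desert".
Within "summer hawk", the head is "hawk" and the modifier is "summer".
Within "noon heron herder", the head is "herder" and the modifier is "noon heron".
Within "noon heron", the head is "heron" and the modifier is "noon".
So the structure is [[festival [desert [summer hawk]]] [[noon heron] herder]].

[[festival [desert [summer hawk]]] [[noon heron] herder]]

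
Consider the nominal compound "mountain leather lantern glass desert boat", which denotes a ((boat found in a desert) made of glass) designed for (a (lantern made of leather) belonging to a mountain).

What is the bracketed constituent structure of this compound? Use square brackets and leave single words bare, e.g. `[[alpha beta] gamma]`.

Whole compound: head "boat" (specifically "glass desert boat"), modifier "mountain leather lantern".
Within "mountain leather lantern", the head is "lantern" (specifically "leather lantern") and the modifier is "mountain".
Within "leather lantern", the head is "lantern" and the modifier is "leather".
Within "glass desert boat", the head is "boat" (specifically "desert boat") and the modifier is "glass".
Within "desert boat", the head is "boat" and the modifier is "desert".
Assembled: [[mountain [leather lantern]] [glass [desert boat]]].

[[mountain [leather lantern]] [glass [desert boat]]]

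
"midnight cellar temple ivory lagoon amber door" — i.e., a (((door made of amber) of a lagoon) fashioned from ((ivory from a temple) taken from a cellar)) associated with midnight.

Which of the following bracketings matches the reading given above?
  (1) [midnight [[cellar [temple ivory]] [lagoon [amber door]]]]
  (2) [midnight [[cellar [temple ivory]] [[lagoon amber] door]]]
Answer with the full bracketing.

[midnight [[cellar [temple ivory]] [lagoon [amber door]]]]

The paraphrase's head is the "door" part ("cellar temple ivory lagoon amber door"); its modifier is "midnight".
That top-level split, carried through the inner groups, gives [midnight [[cellar [temple ivory]] [lagoon [amber door]]]].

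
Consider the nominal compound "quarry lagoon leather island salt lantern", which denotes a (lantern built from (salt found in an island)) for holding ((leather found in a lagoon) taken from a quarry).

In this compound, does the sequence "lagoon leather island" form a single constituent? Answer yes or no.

no

The top-level split is [quarry lagoon leather] [island salt lantern]; the full structure is [[quarry [lagoon leather]] [[island salt] lantern]].
"lagoon leather island" straddles a constituent boundary, so it is not a single unit.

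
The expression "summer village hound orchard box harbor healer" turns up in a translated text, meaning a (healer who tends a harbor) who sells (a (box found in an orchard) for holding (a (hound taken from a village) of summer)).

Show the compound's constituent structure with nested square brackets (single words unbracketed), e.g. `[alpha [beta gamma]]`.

[[[summer [village hound]] [orchard box]] [harbor healer]]

At the top level: head "healer" (specifically "harbor healer"); modifier "summer village hound orchard box".
Inside "summer village hound orchard box": head "box" (specifically "orchard box"), modifier "summer village hound".
Inside "summer village hound": head "hound" (specifically "village hound"), modifier "summer".
Inside "village hound": head "hound", modifier "village".
Inside "orchard box": head "box", modifier "orchard".
Inside "harbor healer": head "healer", modifier "harbor".
Assembled: [[[summer [village hound]] [orchard box]] [harbor healer]].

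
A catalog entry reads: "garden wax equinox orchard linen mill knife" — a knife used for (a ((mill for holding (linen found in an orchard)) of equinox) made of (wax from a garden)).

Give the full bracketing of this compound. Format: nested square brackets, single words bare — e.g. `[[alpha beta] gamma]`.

[[[garden wax] [equinox [[orchard linen] mill]]] knife]

The outermost head in the paraphrase is "knife", modified by "garden wax equinox orchard linen mill".
"garden wax equinox orchard linen mill" → head "mill" (specifically "equinox orchard linen mill"), modifier "garden wax".
"garden wax" → head "wax", modifier "garden".
"equinox orchard linen mill" → head "mill" (specifically "orchard linen mill"), modifier "equinox".
"orchard linen mill" → head "mill", modifier "orchard linen".
"orchard linen" → head "linen", modifier "orchard".
Putting it together: [[[garden wax] [equinox [[orchard linen] mill]]] knife].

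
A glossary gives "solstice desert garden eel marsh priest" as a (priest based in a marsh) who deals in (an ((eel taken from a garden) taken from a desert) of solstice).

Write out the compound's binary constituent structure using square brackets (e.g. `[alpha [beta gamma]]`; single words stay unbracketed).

Whole compound: head "priest" (specifically "marsh priest"), modifier "solstice desert garden eel".
Within "solstice desert garden eel", the head is "eel" (specifically "desert garden eel") and the modifier is "solstice".
Within "desert garden eel", the head is "eel" (specifically "garden eel") and the modifier is "desert".
Within "garden eel", the head is "eel" and the modifier is "garden".
Within "marsh priest", the head is "priest" and the modifier is "marsh".
Putting it together: [[solstice [desert [garden eel]]] [marsh priest]].

[[solstice [desert [garden eel]]] [marsh priest]]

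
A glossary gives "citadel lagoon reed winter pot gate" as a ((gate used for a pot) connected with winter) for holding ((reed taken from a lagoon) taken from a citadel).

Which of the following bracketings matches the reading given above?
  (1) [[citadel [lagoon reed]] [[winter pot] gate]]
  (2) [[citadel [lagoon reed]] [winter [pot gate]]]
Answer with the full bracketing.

[[citadel [lagoon reed]] [winter [pot gate]]]

The paraphrase's head is the "gate" part ("winter pot gate"); its modifier is "citadel lagoon reed".
That top-level split, carried through the inner groups, gives [[citadel [lagoon reed]] [winter [pot gate]]].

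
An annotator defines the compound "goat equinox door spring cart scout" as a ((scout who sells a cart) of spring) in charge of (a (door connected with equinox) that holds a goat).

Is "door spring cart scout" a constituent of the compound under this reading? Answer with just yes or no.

The top-level split is [goat equinox door] [spring cart scout]; the full structure is [[goat [equinox door]] [spring [cart scout]]].
"door spring cart scout" straddles a constituent boundary, so it is not a single unit.

no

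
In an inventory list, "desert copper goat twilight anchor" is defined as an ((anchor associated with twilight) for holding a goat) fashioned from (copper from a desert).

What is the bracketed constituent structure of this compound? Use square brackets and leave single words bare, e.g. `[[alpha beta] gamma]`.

Whole compound: head "anchor" (specifically "goat twilight anchor"), modifier "desert copper".
Within "desert copper", the head is "copper" and the modifier is "desert".
Within "goat twilight anchor", the head is "anchor" (specifically "twilight anchor") and the modifier is "goat".
Within "twilight anchor", the head is "anchor" and the modifier is "twilight".
So the structure is [[desert copper] [goat [twilight anchor]]].

[[desert copper] [goat [twilight anchor]]]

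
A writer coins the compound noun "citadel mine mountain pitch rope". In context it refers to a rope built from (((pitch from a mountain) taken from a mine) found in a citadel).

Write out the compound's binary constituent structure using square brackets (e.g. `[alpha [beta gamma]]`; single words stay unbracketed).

The outermost head in the paraphrase is "rope", modified by "citadel mine mountain pitch".
Inside "citadel mine mountain pitch": head "pitch" (specifically "mine mountain pitch"), modifier "citadel".
Inside "mine mountain pitch": head "pitch" (specifically "mountain pitch"), modifier "mine".
Inside "mountain pitch": head "pitch", modifier "mountain".
Putting it together: [[citadel [mine [mountain pitch]]] rope].

[[citadel [mine [mountain pitch]]] rope]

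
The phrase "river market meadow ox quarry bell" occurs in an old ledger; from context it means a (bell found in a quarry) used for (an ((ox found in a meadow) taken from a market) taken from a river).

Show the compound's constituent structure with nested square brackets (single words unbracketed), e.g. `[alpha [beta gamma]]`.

Whole compound: head "bell" (specifically "quarry bell"), modifier "river market meadow ox".
"river market meadow ox" → head "ox" (specifically "market meadow ox"), modifier "river".
"market meadow ox" → head "ox" (specifically "meadow ox"), modifier "market".
"meadow ox" → head "ox", modifier "meadow".
"quarry bell" → head "bell", modifier "quarry".
So the structure is [[river [market [meadow ox]]] [quarry bell]].

[[river [market [meadow ox]]] [quarry bell]]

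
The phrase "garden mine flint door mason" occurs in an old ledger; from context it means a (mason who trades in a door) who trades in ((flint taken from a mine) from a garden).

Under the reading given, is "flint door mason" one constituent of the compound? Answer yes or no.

The top-level split is [garden mine flint] [door mason]; the full structure is [[garden [mine flint]] [door mason]].
"flint door mason" straddles a constituent boundary, so it is not a single unit.

no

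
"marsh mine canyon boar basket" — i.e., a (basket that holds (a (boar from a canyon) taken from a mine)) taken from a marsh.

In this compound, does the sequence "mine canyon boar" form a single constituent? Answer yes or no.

yes

The paraphrase groups the words so that "mine canyon boar" is one unit: it corresponds to a single parenthesized sub-phrase.
The full structure is [marsh [[mine [canyon boar]] basket]], in which [mine canyon boar] is a constituent.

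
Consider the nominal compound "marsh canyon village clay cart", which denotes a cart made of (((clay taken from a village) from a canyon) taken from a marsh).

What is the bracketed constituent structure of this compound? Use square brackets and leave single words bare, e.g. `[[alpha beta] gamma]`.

Whole compound: head "cart", modifier "marsh canyon village clay".
Within "marsh canyon village clay", the head is "clay" (specifically "canyon village clay") and the modifier is "marsh".
Within "canyon village clay", the head is "clay" (specifically "village clay") and the modifier is "canyon".
Within "village clay", the head is "clay" and the modifier is "village".
Putting it together: [[marsh [canyon [village clay]]] cart].

[[marsh [canyon [village clay]]] cart]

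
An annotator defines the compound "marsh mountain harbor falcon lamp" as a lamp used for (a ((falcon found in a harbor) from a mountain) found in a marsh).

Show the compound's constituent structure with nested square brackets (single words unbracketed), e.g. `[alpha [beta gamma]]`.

Overall it is a kind of lamp; the modifier is "marsh mountain harbor falcon".
"marsh mountain harbor falcon" → head "falcon" (specifically "mountain harbor falcon"), modifier "marsh".
"mountain harbor falcon" → head "falcon" (specifically "harbor falcon"), modifier "mountain".
"harbor falcon" → head "falcon", modifier "harbor".
So the structure is [[marsh [mountain [harbor falcon]]] lamp].

[[marsh [mountain [harbor falcon]]] lamp]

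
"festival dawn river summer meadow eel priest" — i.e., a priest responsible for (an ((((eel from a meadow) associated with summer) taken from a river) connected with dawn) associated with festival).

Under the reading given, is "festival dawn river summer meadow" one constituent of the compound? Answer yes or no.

The top-level split is [festival dawn river summer meadow eel] [priest]; the full structure is [[festival [dawn [river [summer [meadow eel]]]]] priest].
"festival dawn river summer meadow" straddles a constituent boundary, so it is not a single unit.

no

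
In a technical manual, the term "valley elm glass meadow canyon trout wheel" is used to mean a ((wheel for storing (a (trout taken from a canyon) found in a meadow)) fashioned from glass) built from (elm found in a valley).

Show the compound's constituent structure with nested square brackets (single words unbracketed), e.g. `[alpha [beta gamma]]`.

Whole compound: head "wheel" (specifically "glass meadow canyon trout wheel"), modifier "valley elm".
Inside "valley elm": head "elm", modifier "valley".
Inside "glass meadow canyon trout wheel": head "wheel" (specifically "meadow canyon trout wheel"), modifier "glass".
Inside "meadow canyon trout wheel": head "wheel", modifier "meadow canyon trout".
Inside "meadow canyon trout": head "trout" (specifically "canyon trout"), modifier "meadow".
Inside "canyon trout": head "trout", modifier "canyon".
Assembled: [[valley elm] [glass [[meadow [canyon trout]] wheel]]].

[[valley elm] [glass [[meadow [canyon trout]] wheel]]]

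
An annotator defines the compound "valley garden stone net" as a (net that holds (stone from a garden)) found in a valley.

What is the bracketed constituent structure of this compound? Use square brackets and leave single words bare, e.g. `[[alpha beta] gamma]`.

[valley [[garden stone] net]]

At the top level: head "net" (specifically "garden stone net"); modifier "valley".
Inside "garden stone net": head "net", modifier "garden stone".
Inside "garden stone": head "stone", modifier "garden".
Assembled: [valley [[garden stone] net]].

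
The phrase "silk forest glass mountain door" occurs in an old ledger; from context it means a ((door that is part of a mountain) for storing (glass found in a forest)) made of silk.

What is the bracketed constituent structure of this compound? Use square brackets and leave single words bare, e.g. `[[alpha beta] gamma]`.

Whole compound: head "door" (specifically "forest glass mountain door"), modifier "silk".
Inside "forest glass mountain door": head "door" (specifically "mountain door"), modifier "forest glass".
Inside "forest glass": head "glass", modifier "forest".
Inside "mountain door": head "door", modifier "mountain".
Putting it together: [silk [[forest glass] [mountain door]]].

[silk [[forest glass] [mountain door]]]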